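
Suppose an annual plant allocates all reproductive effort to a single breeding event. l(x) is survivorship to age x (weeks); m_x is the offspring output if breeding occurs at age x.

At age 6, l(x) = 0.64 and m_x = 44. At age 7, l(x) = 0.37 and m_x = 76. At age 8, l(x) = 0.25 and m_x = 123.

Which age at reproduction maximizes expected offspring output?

Expected offspring if breeding at age x = l(x) × m_x:
  age 6: 0.64 × 44 = 28.160
  age 7: 0.37 × 76 = 28.120
  age 8: 0.25 × 123 = 30.750
Maximum at age 8 (30.750).

8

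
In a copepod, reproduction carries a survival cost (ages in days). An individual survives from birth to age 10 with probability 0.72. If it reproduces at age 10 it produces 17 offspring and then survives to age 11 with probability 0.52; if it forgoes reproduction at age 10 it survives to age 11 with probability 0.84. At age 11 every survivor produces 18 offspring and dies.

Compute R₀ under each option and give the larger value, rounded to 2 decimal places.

breed at age 10: R₀ = 0.72 × (17 + 0.52 × 18) = 0.72 × 26.3600 = 18.9792
delay to age 11: R₀ = 0.72 × (0.84 × 18) = 0.72 × 15.1200 = 10.8864
Higher: breed at age 10 (18.9792).

18.98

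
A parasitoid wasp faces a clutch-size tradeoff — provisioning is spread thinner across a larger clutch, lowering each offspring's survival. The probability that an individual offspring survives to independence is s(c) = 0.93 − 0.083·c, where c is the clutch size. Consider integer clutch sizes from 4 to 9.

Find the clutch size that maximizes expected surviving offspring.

6

Expected surviving offspring = c × s(c):
  c=4: 4 × 0.598 = 2.392
  c=5: 5 × 0.515 = 2.575
  c=6: 6 × 0.432 = 2.592
  c=7: 7 × 0.349 = 2.443
  c=8: 8 × 0.266 = 2.128
  c=9: 9 × 0.183 = 1.647
Maximum at c = 6 (2.592 surviving offspring).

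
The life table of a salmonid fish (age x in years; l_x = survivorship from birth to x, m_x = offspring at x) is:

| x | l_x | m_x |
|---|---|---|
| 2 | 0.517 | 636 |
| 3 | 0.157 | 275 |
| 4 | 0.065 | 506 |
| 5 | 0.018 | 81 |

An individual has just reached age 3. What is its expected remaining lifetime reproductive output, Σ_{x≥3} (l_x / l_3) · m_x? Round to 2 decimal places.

l_3 = 0.157. Conditional survival from age 3 to x is l_x / l_3.
  x=3: (0.157/0.157) × 275 = 275.0000
  x=4: (0.065/0.157) × 506 = 209.4904
  x=5: (0.018/0.157) × 81 = 9.2866
Sum = 275.0000 + 209.4904 + 9.2866 = 493.7771

493.78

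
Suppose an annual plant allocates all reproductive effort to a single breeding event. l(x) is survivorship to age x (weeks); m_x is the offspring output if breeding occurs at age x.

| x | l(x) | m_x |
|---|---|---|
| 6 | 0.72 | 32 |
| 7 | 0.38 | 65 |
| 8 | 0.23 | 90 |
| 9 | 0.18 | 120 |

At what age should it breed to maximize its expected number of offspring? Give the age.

Expected offspring if breeding at age x = l(x) × m_x:
  age 6: 0.72 × 32 = 23.040
  age 7: 0.38 × 65 = 24.700
  age 8: 0.23 × 90 = 20.700
  age 9: 0.18 × 120 = 21.600
Maximum at age 7 (24.700).

7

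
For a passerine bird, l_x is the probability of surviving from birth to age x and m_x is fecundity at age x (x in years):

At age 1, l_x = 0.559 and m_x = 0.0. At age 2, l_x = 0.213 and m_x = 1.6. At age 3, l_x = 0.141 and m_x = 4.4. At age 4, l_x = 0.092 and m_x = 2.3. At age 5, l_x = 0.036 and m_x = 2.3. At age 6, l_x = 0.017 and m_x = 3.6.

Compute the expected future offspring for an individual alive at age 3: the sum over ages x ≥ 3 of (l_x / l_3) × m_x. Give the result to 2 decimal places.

l_3 = 0.141. Conditional survival from age 3 to x is l_x / l_3.
  x=3: (0.141/0.141) × 4.4 = 4.4000
  x=4: (0.092/0.141) × 2.3 = 1.5007
  x=5: (0.036/0.141) × 2.3 = 0.5872
  x=6: (0.017/0.141) × 3.6 = 0.4340
Sum = 4.4000 + 1.5007 + 0.5872 + 0.4340 = 6.9220

6.92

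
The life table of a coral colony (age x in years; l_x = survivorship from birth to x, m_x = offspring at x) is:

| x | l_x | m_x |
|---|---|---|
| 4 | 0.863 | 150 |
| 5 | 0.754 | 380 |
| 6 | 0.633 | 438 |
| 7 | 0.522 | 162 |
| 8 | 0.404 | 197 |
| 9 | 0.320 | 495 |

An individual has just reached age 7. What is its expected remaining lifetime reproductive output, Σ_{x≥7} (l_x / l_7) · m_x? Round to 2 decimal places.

617.92

l_7 = 0.522. Conditional survival from age 7 to x is l_x / l_7.
  x=7: (0.522/0.522) × 162 = 162.0000
  x=8: (0.404/0.522) × 197 = 152.4674
  x=9: (0.320/0.522) × 495 = 303.4483
Sum = 162.0000 + 152.4674 + 303.4483 = 617.9157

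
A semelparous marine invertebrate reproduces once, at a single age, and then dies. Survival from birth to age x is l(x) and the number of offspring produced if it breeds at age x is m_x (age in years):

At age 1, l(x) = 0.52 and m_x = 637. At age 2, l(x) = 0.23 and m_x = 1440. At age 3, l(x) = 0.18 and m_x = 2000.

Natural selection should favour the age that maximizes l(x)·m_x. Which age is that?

Expected offspring if breeding at age x = l(x) × m_x:
  age 1: 0.52 × 637 = 331.240
  age 2: 0.23 × 1440 = 331.200
  age 3: 0.18 × 2000 = 360.000
Maximum at age 3 (360.000).

3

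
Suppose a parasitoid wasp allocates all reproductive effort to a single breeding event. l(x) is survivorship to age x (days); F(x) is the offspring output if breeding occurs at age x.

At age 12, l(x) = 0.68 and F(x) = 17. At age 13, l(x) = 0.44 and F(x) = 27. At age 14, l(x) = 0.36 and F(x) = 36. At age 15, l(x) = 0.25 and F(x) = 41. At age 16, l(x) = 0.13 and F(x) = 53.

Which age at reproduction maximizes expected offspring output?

Expected offspring if breeding at age x = l(x) × F(x):
  age 12: 0.68 × 17 = 11.560
  age 13: 0.44 × 27 = 11.880
  age 14: 0.36 × 36 = 12.960
  age 15: 0.25 × 41 = 10.250
  age 16: 0.13 × 53 = 6.890
Maximum at age 14 (12.960).

14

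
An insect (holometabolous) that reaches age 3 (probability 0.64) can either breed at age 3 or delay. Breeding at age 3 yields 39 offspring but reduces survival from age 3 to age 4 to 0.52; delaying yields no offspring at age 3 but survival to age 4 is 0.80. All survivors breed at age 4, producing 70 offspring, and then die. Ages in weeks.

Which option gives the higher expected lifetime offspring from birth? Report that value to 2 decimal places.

48.26

breed at age 3: R₀ = 0.64 × (39 + 0.52 × 70) = 0.64 × 75.4000 = 48.2560
delay to age 4: R₀ = 0.64 × (0.80 × 70) = 0.64 × 56.0000 = 35.8400
Higher: breed at age 3 (48.2560).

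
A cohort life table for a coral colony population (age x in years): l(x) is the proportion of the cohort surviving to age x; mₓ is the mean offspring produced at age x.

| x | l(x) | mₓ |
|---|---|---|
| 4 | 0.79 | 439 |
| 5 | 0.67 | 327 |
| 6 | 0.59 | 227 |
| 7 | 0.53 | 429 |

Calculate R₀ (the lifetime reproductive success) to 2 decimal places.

927.20

R₀ = Σ l(x) mₓ:
  age 4: 0.79 × 439 = 346.8100
  age 5: 0.67 × 327 = 219.0900
  age 6: 0.59 × 227 = 133.9300
  age 7: 0.53 × 429 = 227.3700
R₀ = 346.8100 + 219.0900 + 133.9300 + 227.3700 = 927.2000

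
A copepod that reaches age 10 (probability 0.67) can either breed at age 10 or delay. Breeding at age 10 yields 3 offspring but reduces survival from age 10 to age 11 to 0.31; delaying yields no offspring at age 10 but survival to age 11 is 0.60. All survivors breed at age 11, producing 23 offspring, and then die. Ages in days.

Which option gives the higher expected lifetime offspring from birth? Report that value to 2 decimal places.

breed at age 10: R₀ = 0.67 × (3 + 0.31 × 23) = 0.67 × 10.1300 = 6.7871
delay to age 11: R₀ = 0.67 × (0.60 × 23) = 0.67 × 13.8000 = 9.2460
Higher: delay to age 11 (9.2460).

9.25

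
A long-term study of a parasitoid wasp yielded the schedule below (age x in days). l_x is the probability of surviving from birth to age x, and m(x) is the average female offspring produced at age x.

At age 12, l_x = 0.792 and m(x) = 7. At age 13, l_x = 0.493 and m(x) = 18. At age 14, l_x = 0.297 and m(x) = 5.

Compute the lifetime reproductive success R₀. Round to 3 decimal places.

R₀ = Σ l_x m(x):
  age 12: 0.792 × 7 = 5.5440
  age 13: 0.493 × 18 = 8.8740
  age 14: 0.297 × 5 = 1.4850
R₀ = 5.5440 + 8.8740 + 1.4850 = 15.9030

15.903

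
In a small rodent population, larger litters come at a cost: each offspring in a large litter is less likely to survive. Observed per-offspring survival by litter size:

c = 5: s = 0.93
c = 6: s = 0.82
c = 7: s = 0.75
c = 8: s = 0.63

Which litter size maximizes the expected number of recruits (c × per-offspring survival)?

7

Expected recruits = c × s(c):
  c=5: 5 × 0.93 = 4.650
  c=6: 6 × 0.82 = 4.920
  c=7: 7 × 0.75 = 5.250
  c=8: 8 × 0.63 = 5.040
Maximum at c = 7 (5.250 recruits).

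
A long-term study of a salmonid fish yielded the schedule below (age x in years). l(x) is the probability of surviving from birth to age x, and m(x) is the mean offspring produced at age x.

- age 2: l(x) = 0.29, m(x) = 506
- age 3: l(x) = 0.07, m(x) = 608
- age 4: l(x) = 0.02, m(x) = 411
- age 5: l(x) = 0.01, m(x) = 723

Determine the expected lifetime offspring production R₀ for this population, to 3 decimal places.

R₀ = Σ l(x) m(x):
  age 2: 0.29 × 506 = 146.7400
  age 3: 0.07 × 608 = 42.5600
  age 4: 0.02 × 411 = 8.2200
  age 5: 0.01 × 723 = 7.2300
R₀ = 146.7400 + 42.5600 + 8.2200 + 7.2300 = 204.7500

204.750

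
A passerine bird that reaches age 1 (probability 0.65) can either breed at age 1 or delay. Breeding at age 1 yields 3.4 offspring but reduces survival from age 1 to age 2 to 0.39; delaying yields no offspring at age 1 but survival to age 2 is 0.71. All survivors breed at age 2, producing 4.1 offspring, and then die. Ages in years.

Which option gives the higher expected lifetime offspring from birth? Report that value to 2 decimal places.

3.25

breed at age 1: R₀ = 0.65 × (3.4 + 0.39 × 4.1) = 0.65 × 4.9990 = 3.2493
delay to age 2: R₀ = 0.65 × (0.71 × 4.1) = 0.65 × 2.9110 = 1.8921
Higher: breed at age 1 (3.2493).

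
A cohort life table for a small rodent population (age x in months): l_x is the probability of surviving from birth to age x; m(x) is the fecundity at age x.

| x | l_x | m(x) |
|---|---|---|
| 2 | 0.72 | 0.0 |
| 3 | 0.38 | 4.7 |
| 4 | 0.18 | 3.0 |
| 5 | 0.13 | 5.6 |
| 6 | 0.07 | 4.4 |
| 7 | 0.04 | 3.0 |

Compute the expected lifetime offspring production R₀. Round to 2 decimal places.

R₀ = Σ l_x m(x):
  age 2: 0.72 × 0.0 = 0.0000
  age 3: 0.38 × 4.7 = 1.7860
  age 4: 0.18 × 3.0 = 0.5400
  age 5: 0.13 × 5.6 = 0.7280
  age 6: 0.07 × 4.4 = 0.3080
  age 7: 0.04 × 3.0 = 0.1200
R₀ = 0.0000 + 1.7860 + 0.5400 + 0.7280 + 0.3080 + 0.1200 = 3.4820

3.48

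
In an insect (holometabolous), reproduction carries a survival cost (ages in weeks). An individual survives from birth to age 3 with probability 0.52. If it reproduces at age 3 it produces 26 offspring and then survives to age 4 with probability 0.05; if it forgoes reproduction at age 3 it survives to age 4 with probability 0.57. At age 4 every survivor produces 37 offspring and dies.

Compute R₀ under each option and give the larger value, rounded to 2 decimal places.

14.48

breed at age 3: R₀ = 0.52 × (26 + 0.05 × 37) = 0.52 × 27.8500 = 14.4820
delay to age 4: R₀ = 0.52 × (0.57 × 37) = 0.52 × 21.0900 = 10.9668
Higher: breed at age 3 (14.4820).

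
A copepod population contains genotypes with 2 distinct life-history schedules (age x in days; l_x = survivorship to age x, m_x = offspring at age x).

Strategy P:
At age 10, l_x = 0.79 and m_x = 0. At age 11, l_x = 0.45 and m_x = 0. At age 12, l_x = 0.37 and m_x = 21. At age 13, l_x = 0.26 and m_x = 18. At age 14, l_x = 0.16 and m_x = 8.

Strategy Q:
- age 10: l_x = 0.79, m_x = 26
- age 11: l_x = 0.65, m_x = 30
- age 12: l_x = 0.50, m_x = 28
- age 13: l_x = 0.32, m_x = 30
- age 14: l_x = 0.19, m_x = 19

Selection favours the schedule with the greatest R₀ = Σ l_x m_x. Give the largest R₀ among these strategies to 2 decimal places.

67.25

Strategy P: R₀ = 0.79×0 + 0.45×0 + 0.37×21 + 0.26×18 + 0.16×8 = 13.7300
Strategy Q: R₀ = 0.79×26 + 0.65×30 + 0.50×28 + 0.32×30 + 0.19×19 = 67.2500
Highest R₀: strategy Q with 67.2500.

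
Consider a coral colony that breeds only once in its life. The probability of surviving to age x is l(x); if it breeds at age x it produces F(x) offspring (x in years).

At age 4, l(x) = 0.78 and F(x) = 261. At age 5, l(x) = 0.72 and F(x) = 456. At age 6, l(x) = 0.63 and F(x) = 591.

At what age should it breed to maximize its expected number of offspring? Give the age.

6

Expected offspring if breeding at age x = l(x) × F(x):
  age 4: 0.78 × 261 = 203.580
  age 5: 0.72 × 456 = 328.320
  age 6: 0.63 × 591 = 372.330
Maximum at age 6 (372.330).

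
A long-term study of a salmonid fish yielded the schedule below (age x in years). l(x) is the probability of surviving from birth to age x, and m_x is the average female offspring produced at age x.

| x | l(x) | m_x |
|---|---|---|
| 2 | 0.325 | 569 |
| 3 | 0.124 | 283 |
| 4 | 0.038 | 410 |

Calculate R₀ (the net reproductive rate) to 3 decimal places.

235.597

R₀ = Σ l(x) m_x:
  age 2: 0.325 × 569 = 184.9250
  age 3: 0.124 × 283 = 35.0920
  age 4: 0.038 × 410 = 15.5800
R₀ = 184.9250 + 35.0920 + 15.5800 = 235.5970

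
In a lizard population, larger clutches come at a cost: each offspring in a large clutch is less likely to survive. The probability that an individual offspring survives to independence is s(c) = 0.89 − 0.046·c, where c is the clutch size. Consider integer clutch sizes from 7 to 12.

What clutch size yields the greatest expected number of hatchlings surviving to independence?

Expected hatchlings surviving to independence = c × s(c):
  c=7: 7 × 0.568 = 3.976
  c=8: 8 × 0.522 = 4.176
  c=9: 9 × 0.476 = 4.284
  c=10: 10 × 0.430 = 4.300
  c=11: 11 × 0.384 = 4.224
  c=12: 12 × 0.338 = 4.056
Maximum at c = 10 (4.300 hatchlings surviving to independence).

10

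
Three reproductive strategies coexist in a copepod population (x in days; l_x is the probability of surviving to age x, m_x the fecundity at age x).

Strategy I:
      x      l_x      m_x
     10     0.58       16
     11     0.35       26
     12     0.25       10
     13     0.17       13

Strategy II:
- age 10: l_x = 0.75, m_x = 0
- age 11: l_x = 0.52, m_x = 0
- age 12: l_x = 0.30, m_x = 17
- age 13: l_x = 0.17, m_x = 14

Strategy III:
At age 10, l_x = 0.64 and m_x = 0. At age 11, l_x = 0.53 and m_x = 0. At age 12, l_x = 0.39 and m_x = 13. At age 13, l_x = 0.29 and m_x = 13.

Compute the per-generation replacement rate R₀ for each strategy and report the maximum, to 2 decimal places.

Strategy I: R₀ = 0.58×16 + 0.35×26 + 0.25×10 + 0.17×13 = 23.0900
Strategy II: R₀ = 0.75×0 + 0.52×0 + 0.30×17 + 0.17×14 = 7.4800
Strategy III: R₀ = 0.64×0 + 0.53×0 + 0.39×13 + 0.29×13 = 8.8400
Highest R₀: strategy I with 23.0900.

23.09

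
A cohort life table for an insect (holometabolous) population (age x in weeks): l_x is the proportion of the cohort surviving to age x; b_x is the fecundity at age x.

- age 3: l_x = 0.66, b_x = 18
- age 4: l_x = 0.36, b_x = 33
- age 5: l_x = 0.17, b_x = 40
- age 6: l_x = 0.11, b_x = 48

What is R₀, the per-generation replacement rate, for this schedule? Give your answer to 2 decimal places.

R₀ = Σ l_x b_x:
  age 3: 0.66 × 18 = 11.8800
  age 4: 0.36 × 33 = 11.8800
  age 5: 0.17 × 40 = 6.8000
  age 6: 0.11 × 48 = 5.2800
R₀ = 11.8800 + 11.8800 + 6.8000 + 5.2800 = 35.8400

35.84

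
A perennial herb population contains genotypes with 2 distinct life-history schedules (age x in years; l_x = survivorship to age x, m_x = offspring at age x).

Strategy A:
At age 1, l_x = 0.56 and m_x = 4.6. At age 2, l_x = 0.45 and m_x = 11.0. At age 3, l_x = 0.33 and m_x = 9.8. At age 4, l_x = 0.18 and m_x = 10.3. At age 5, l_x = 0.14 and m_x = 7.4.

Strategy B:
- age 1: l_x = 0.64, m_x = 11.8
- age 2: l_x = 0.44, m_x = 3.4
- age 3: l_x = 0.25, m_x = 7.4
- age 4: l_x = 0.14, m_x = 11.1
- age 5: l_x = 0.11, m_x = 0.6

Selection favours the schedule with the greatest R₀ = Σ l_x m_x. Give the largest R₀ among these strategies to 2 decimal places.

Strategy A: R₀ = 0.56×4.6 + 0.45×11.0 + 0.33×9.8 + 0.18×10.3 + 0.14×7.4 = 13.6500
Strategy B: R₀ = 0.64×11.8 + 0.44×3.4 + 0.25×7.4 + 0.14×11.1 + 0.11×0.6 = 12.5180
Highest R₀: strategy A with 13.6500.

13.65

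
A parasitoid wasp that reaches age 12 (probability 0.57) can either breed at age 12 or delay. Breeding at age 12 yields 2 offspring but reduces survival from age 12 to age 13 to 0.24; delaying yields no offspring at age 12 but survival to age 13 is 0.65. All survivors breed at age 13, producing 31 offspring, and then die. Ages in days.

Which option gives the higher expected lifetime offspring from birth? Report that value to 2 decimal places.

breed at age 12: R₀ = 0.57 × (2 + 0.24 × 31) = 0.57 × 9.4400 = 5.3808
delay to age 13: R₀ = 0.57 × (0.65 × 31) = 0.57 × 20.1500 = 11.4855
Higher: delay to age 13 (11.4855).

11.49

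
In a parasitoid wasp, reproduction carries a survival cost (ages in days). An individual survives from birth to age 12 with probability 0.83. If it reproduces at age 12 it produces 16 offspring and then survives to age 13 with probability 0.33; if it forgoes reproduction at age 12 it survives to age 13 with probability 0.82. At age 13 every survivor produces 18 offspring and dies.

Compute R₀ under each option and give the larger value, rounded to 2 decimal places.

breed at age 12: R₀ = 0.83 × (16 + 0.33 × 18) = 0.83 × 21.9400 = 18.2102
delay to age 13: R₀ = 0.83 × (0.82 × 18) = 0.83 × 14.7600 = 12.2508
Higher: breed at age 12 (18.2102).

18.21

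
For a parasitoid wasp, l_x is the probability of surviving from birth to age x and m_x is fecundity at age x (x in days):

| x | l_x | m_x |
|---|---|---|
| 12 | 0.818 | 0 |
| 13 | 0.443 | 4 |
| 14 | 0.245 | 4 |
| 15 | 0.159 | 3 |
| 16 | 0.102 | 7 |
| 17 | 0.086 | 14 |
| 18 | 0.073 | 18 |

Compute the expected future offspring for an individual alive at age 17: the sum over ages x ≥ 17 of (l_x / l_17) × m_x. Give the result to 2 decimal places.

29.28

l_17 = 0.086. Conditional survival from age 17 to x is l_x / l_17.
  x=17: (0.086/0.086) × 14 = 14.0000
  x=18: (0.073/0.086) × 18 = 15.2791
Sum = 14.0000 + 15.2791 = 29.2791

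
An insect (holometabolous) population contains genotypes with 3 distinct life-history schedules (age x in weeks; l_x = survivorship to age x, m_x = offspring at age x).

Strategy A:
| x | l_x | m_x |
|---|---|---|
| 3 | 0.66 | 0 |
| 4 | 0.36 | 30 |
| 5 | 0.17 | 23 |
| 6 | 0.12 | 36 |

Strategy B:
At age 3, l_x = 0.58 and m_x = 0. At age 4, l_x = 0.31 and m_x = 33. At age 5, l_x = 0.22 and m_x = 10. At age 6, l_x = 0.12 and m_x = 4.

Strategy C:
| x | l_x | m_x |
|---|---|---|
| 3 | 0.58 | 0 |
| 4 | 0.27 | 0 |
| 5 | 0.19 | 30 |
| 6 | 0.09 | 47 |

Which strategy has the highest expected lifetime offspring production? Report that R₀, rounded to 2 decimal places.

Strategy A: R₀ = 0.66×0 + 0.36×30 + 0.17×23 + 0.12×36 = 19.0300
Strategy B: R₀ = 0.58×0 + 0.31×33 + 0.22×10 + 0.12×4 = 12.9100
Strategy C: R₀ = 0.58×0 + 0.27×0 + 0.19×30 + 0.09×47 = 9.9300
Highest R₀: strategy A with 19.0300.

19.03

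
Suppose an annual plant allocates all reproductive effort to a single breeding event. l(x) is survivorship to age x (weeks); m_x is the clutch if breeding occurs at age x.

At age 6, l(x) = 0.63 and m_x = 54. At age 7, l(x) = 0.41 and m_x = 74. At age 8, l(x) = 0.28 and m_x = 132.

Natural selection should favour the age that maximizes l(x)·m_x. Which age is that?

8

Expected offspring if breeding at age x = l(x) × m_x:
  age 6: 0.63 × 54 = 34.020
  age 7: 0.41 × 74 = 30.340
  age 8: 0.28 × 132 = 36.960
Maximum at age 8 (36.960).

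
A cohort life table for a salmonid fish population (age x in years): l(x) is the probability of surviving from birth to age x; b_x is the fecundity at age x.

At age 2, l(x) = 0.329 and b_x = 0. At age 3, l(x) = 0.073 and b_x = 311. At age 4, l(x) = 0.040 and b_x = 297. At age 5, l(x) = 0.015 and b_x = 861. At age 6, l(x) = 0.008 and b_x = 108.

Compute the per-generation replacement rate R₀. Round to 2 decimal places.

48.36

R₀ = Σ l(x) b_x:
  age 2: 0.329 × 0 = 0.0000
  age 3: 0.073 × 311 = 22.7030
  age 4: 0.040 × 297 = 11.8800
  age 5: 0.015 × 861 = 12.9150
  age 6: 0.008 × 108 = 0.8640
R₀ = 0.0000 + 22.7030 + 11.8800 + 12.9150 + 0.8640 = 48.3620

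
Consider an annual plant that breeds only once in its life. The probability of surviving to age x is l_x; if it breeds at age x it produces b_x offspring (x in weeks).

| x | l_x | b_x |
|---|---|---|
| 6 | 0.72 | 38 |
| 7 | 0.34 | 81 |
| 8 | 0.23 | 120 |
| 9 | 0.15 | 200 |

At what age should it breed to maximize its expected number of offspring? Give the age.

9

Expected offspring if breeding at age x = l_x × b_x:
  age 6: 0.72 × 38 = 27.360
  age 7: 0.34 × 81 = 27.540
  age 8: 0.23 × 120 = 27.600
  age 9: 0.15 × 200 = 30.000
Maximum at age 9 (30.000).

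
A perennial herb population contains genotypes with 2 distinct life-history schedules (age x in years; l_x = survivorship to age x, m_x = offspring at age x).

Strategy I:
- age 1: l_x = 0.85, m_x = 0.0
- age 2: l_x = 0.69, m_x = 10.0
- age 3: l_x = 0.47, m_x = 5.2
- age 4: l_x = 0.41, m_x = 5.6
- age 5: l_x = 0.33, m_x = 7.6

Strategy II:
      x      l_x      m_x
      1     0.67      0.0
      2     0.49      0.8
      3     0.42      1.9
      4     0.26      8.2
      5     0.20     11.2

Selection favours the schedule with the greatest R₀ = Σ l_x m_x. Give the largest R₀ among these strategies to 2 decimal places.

Strategy I: R₀ = 0.85×0.0 + 0.69×10.0 + 0.47×5.2 + 0.41×5.6 + 0.33×7.6 = 14.1480
Strategy II: R₀ = 0.67×0.0 + 0.49×0.8 + 0.42×1.9 + 0.26×8.2 + 0.20×11.2 = 5.5620
Highest R₀: strategy I with 14.1480.

14.15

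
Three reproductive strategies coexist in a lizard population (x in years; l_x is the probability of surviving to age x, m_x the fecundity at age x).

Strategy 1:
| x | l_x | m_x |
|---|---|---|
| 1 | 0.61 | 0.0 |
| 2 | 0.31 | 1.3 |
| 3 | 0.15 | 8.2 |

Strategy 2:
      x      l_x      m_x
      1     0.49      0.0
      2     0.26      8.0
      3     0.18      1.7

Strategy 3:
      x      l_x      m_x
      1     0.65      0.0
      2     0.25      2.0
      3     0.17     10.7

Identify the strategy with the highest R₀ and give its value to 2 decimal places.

2.39

Strategy 1: R₀ = 0.61×0.0 + 0.31×1.3 + 0.15×8.2 = 1.6330
Strategy 2: R₀ = 0.49×0.0 + 0.26×8.0 + 0.18×1.7 = 2.3860
Strategy 3: R₀ = 0.65×0.0 + 0.25×2.0 + 0.17×10.7 = 2.3190
Highest R₀: strategy 2 with 2.3860.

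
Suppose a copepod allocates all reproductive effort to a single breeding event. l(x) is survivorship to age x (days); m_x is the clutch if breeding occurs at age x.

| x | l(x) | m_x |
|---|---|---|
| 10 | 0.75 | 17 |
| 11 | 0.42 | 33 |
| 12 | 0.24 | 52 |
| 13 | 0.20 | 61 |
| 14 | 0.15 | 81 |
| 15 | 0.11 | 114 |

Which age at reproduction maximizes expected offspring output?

11

Expected offspring if breeding at age x = l(x) × m_x:
  age 10: 0.75 × 17 = 12.750
  age 11: 0.42 × 33 = 13.860
  age 12: 0.24 × 52 = 12.480
  age 13: 0.20 × 61 = 12.200
  age 14: 0.15 × 81 = 12.150
  age 15: 0.11 × 114 = 12.540
Maximum at age 11 (13.860).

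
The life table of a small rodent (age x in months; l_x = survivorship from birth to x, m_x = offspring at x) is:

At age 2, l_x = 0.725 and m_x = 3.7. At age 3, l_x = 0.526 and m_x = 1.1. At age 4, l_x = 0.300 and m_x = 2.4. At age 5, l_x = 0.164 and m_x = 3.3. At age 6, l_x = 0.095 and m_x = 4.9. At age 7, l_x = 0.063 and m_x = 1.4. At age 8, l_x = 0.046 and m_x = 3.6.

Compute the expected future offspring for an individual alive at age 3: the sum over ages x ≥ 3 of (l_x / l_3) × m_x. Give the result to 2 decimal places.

l_3 = 0.526. Conditional survival from age 3 to x is l_x / l_3.
  x=3: (0.526/0.526) × 1.1 = 1.1000
  x=4: (0.300/0.526) × 2.4 = 1.3688
  x=5: (0.164/0.526) × 3.3 = 1.0289
  x=6: (0.095/0.526) × 4.9 = 0.8850
  x=7: (0.063/0.526) × 1.4 = 0.1677
  x=8: (0.046/0.526) × 3.6 = 0.3148
Sum = 1.1000 + 1.3688 + 1.0289 + 0.8850 + 0.1677 + 0.3148 = 4.8652

4.87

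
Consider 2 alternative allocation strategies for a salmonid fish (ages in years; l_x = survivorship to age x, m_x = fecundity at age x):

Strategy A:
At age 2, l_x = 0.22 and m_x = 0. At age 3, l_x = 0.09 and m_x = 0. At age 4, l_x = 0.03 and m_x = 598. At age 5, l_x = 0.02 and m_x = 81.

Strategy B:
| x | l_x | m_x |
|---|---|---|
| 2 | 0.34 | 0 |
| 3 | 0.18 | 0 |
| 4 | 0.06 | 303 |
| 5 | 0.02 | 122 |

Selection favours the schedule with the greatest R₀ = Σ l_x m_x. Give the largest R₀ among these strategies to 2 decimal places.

Strategy A: R₀ = 0.22×0 + 0.09×0 + 0.03×598 + 0.02×81 = 19.5600
Strategy B: R₀ = 0.34×0 + 0.18×0 + 0.06×303 + 0.02×122 = 20.6200
Highest R₀: strategy B with 20.6200.

20.62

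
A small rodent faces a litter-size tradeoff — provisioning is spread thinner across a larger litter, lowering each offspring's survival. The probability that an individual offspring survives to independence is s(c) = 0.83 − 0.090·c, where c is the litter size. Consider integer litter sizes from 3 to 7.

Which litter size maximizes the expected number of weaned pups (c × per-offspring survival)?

5

Expected weaned pups = c × s(c):
  c=3: 3 × 0.560 = 1.680
  c=4: 4 × 0.470 = 1.880
  c=5: 5 × 0.380 = 1.900
  c=6: 6 × 0.290 = 1.740
  c=7: 7 × 0.200 = 1.400
Maximum at c = 5 (1.900 weaned pups).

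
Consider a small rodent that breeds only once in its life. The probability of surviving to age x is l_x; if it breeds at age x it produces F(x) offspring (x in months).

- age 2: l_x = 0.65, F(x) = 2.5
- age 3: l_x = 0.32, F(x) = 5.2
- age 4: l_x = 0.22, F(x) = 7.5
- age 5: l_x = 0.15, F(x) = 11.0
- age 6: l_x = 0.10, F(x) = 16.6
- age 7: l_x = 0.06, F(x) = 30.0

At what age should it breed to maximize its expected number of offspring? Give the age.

Expected offspring if breeding at age x = l_x × F(x):
  age 2: 0.65 × 2.5 = 1.625
  age 3: 0.32 × 5.2 = 1.664
  age 4: 0.22 × 7.5 = 1.650
  age 5: 0.15 × 11.0 = 1.650
  age 6: 0.10 × 16.6 = 1.660
  age 7: 0.06 × 30.0 = 1.800
Maximum at age 7 (1.800).

7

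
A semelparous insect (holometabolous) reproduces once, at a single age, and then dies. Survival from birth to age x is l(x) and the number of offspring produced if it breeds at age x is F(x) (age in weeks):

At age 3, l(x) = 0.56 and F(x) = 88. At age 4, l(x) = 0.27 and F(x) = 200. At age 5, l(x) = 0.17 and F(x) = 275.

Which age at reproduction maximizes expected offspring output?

4

Expected offspring if breeding at age x = l(x) × F(x):
  age 3: 0.56 × 88 = 49.280
  age 4: 0.27 × 200 = 54.000
  age 5: 0.17 × 275 = 46.750
Maximum at age 4 (54.000).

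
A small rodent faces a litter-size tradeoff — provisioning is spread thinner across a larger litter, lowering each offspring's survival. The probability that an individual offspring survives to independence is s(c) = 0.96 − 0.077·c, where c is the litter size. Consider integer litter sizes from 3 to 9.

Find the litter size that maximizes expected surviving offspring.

Expected surviving offspring = c × s(c):
  c=3: 3 × 0.729 = 2.187
  c=4: 4 × 0.652 = 2.608
  c=5: 5 × 0.575 = 2.875
  c=6: 6 × 0.498 = 2.988
  c=7: 7 × 0.421 = 2.947
  c=8: 8 × 0.344 = 2.752
  c=9: 9 × 0.267 = 2.403
Maximum at c = 6 (2.988 surviving offspring).

6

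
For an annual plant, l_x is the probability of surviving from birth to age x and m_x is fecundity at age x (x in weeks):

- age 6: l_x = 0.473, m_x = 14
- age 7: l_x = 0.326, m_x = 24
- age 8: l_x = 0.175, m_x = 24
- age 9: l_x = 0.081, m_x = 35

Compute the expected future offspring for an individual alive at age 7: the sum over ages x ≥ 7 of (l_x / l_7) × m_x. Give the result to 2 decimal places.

l_7 = 0.326. Conditional survival from age 7 to x is l_x / l_7.
  x=7: (0.326/0.326) × 24 = 24.0000
  x=8: (0.175/0.326) × 24 = 12.8834
  x=9: (0.081/0.326) × 35 = 8.6963
Sum = 24.0000 + 12.8834 + 8.6963 = 45.5798

45.58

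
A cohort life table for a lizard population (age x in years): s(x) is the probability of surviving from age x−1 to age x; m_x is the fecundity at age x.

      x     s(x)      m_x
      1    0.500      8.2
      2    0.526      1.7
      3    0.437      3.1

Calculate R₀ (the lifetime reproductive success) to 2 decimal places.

Survivorship from birth: l_x = s_1·s_2·…·s_x.
  l_1 = 0.50000
  l_2 = 0.26300
  l_3 = 0.11493
R₀ = Σ l_x m_x:
  age 1: 0.50000 × 8.2 = 4.1000
  age 2: 0.26300 × 1.7 = 0.4471
  age 3: 0.11493 × 3.1 = 0.3563
R₀ = 4.1000 + 0.4471 + 0.3563 = 4.9034

4.90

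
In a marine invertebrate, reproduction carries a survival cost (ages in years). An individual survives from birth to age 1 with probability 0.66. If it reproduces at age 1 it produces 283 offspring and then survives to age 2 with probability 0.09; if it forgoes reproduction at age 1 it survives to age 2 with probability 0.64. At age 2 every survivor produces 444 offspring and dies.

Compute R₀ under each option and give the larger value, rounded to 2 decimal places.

breed at age 1: R₀ = 0.66 × (283 + 0.09 × 444) = 0.66 × 322.9600 = 213.1536
delay to age 2: R₀ = 0.66 × (0.64 × 444) = 0.66 × 284.1600 = 187.5456
Higher: breed at age 1 (213.1536).

213.15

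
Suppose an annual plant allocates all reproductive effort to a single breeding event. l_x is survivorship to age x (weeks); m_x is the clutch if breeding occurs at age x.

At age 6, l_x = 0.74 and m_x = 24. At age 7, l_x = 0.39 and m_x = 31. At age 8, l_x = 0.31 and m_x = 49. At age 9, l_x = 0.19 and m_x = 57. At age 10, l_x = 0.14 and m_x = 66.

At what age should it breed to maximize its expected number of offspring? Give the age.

6

Expected offspring if breeding at age x = l_x × m_x:
  age 6: 0.74 × 24 = 17.760
  age 7: 0.39 × 31 = 12.090
  age 8: 0.31 × 49 = 15.190
  age 9: 0.19 × 57 = 10.830
  age 10: 0.14 × 66 = 9.240
Maximum at age 6 (17.760).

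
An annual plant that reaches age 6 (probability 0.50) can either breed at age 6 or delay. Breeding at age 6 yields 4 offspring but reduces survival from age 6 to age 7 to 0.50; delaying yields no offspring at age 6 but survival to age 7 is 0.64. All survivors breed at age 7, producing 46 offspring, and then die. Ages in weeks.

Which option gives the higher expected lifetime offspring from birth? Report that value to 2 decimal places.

breed at age 6: R₀ = 0.50 × (4 + 0.50 × 46) = 0.50 × 27.0000 = 13.5000
delay to age 7: R₀ = 0.50 × (0.64 × 46) = 0.50 × 29.4400 = 14.7200
Higher: delay to age 7 (14.7200).

14.72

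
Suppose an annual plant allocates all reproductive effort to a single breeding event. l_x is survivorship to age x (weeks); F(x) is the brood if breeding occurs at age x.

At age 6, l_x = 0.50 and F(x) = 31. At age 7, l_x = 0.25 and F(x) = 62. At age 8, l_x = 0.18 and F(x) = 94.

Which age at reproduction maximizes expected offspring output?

Expected offspring if breeding at age x = l_x × F(x):
  age 6: 0.50 × 31 = 15.500
  age 7: 0.25 × 62 = 15.500
  age 8: 0.18 × 94 = 16.920
Maximum at age 8 (16.920).

8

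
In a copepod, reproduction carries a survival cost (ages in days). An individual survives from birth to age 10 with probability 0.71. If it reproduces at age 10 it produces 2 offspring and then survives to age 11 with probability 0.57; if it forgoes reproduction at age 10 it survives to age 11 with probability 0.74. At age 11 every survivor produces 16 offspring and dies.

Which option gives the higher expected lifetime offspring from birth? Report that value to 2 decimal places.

breed at age 10: R₀ = 0.71 × (2 + 0.57 × 16) = 0.71 × 11.1200 = 7.8952
delay to age 11: R₀ = 0.71 × (0.74 × 16) = 0.71 × 11.8400 = 8.4064
Higher: delay to age 11 (8.4064).

8.41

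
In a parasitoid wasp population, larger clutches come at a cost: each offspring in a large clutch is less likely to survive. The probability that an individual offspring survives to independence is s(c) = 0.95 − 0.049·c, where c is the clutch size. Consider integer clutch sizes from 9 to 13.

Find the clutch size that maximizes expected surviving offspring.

Expected surviving offspring = c × s(c):
  c=9: 9 × 0.509 = 4.581
  c=10: 10 × 0.460 = 4.600
  c=11: 11 × 0.411 = 4.521
  c=12: 12 × 0.362 = 4.344
  c=13: 13 × 0.313 = 4.069
Maximum at c = 10 (4.600 surviving offspring).

10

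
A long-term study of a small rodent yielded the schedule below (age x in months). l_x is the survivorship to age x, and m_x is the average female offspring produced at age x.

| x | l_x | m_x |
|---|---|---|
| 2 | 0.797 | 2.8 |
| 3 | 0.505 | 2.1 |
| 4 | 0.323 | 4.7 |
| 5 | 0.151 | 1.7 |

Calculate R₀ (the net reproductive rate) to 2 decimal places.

5.07

R₀ = Σ l_x m_x:
  age 2: 0.797 × 2.8 = 2.2316
  age 3: 0.505 × 2.1 = 1.0605
  age 4: 0.323 × 4.7 = 1.5181
  age 5: 0.151 × 1.7 = 0.2567
R₀ = 2.2316 + 1.0605 + 1.5181 + 0.2567 = 5.0669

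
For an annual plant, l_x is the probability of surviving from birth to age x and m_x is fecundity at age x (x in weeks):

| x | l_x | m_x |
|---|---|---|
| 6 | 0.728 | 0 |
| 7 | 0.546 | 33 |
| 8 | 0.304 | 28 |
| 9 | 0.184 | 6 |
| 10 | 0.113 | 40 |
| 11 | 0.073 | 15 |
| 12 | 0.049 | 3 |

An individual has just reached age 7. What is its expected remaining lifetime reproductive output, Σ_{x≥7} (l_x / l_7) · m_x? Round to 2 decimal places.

l_7 = 0.546. Conditional survival from age 7 to x is l_x / l_7.
  x=7: (0.546/0.546) × 33 = 33.0000
  x=8: (0.304/0.546) × 28 = 15.5897
  x=9: (0.184/0.546) × 6 = 2.0220
  x=10: (0.113/0.546) × 40 = 8.2784
  x=11: (0.073/0.546) × 15 = 2.0055
  x=12: (0.049/0.546) × 3 = 0.2692
Sum = 33.0000 + 15.5897 + 2.0220 + 8.2784 + 2.0055 + 0.2692 = 61.1648

61.16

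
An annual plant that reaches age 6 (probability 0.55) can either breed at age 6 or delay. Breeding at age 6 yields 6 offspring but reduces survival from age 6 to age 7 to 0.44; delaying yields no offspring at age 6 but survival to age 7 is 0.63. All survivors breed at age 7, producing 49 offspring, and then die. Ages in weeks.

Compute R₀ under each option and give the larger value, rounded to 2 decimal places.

16.98

breed at age 6: R₀ = 0.55 × (6 + 0.44 × 49) = 0.55 × 27.5600 = 15.1580
delay to age 7: R₀ = 0.55 × (0.63 × 49) = 0.55 × 30.8700 = 16.9785
Higher: delay to age 7 (16.9785).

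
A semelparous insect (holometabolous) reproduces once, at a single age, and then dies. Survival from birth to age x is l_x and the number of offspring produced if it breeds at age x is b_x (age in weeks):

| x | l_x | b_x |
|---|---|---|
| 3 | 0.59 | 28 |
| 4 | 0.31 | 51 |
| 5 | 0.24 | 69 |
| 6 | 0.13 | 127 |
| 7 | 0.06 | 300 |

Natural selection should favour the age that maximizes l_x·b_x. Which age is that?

Expected offspring if breeding at age x = l_x × b_x:
  age 3: 0.59 × 28 = 16.520
  age 4: 0.31 × 51 = 15.810
  age 5: 0.24 × 69 = 16.560
  age 6: 0.13 × 127 = 16.510
  age 7: 0.06 × 300 = 18.000
Maximum at age 7 (18.000).

7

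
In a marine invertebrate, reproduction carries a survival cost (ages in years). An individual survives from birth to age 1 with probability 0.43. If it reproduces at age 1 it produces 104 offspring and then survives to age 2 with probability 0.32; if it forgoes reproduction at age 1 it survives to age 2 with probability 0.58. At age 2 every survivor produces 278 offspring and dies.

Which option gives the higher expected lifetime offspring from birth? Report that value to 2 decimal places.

82.97

breed at age 1: R₀ = 0.43 × (104 + 0.32 × 278) = 0.43 × 192.9600 = 82.9728
delay to age 2: R₀ = 0.43 × (0.58 × 278) = 0.43 × 161.2400 = 69.3332
Higher: breed at age 1 (82.9728).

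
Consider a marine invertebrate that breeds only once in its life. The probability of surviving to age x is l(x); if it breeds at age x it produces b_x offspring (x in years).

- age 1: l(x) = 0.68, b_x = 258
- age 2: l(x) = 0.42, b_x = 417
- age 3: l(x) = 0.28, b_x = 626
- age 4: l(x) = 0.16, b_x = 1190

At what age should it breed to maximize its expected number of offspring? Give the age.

Expected offspring if breeding at age x = l(x) × b_x:
  age 1: 0.68 × 258 = 175.440
  age 2: 0.42 × 417 = 175.140
  age 3: 0.28 × 626 = 175.280
  age 4: 0.16 × 1190 = 190.400
Maximum at age 4 (190.400).

4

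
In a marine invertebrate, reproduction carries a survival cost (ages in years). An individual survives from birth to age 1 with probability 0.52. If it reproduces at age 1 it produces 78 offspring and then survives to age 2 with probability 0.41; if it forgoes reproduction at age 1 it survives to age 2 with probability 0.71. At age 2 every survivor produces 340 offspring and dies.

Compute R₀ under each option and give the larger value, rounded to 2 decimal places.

125.53

breed at age 1: R₀ = 0.52 × (78 + 0.41 × 340) = 0.52 × 217.4000 = 113.0480
delay to age 2: R₀ = 0.52 × (0.71 × 340) = 0.52 × 241.4000 = 125.5280
Higher: delay to age 2 (125.5280).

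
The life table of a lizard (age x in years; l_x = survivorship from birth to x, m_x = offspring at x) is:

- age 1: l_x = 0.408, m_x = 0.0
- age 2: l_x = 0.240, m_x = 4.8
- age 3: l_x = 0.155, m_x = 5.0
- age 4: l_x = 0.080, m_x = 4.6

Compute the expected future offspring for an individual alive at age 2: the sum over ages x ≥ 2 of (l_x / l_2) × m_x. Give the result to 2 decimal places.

9.56

l_2 = 0.240. Conditional survival from age 2 to x is l_x / l_2.
  x=2: (0.240/0.240) × 4.8 = 4.8000
  x=3: (0.155/0.240) × 5.0 = 3.2292
  x=4: (0.080/0.240) × 4.6 = 1.5333
Sum = 4.8000 + 3.2292 + 1.5333 = 9.5625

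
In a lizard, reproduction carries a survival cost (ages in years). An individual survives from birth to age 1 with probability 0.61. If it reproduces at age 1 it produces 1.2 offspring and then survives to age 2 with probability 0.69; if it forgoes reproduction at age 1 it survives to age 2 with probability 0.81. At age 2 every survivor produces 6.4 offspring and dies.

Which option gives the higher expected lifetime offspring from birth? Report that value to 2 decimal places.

breed at age 1: R₀ = 0.61 × (1.2 + 0.69 × 6.4) = 0.61 × 5.6160 = 3.4258
delay to age 2: R₀ = 0.61 × (0.81 × 6.4) = 0.61 × 5.1840 = 3.1622
Higher: breed at age 1 (3.4258).

3.43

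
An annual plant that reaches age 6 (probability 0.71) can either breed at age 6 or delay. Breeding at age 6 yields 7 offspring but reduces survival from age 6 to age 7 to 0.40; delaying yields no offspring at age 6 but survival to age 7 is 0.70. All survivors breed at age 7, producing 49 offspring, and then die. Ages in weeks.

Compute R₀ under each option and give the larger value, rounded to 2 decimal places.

breed at age 6: R₀ = 0.71 × (7 + 0.40 × 49) = 0.71 × 26.6000 = 18.8860
delay to age 7: R₀ = 0.71 × (0.70 × 49) = 0.71 × 34.3000 = 24.3530
Higher: delay to age 7 (24.3530).

24.35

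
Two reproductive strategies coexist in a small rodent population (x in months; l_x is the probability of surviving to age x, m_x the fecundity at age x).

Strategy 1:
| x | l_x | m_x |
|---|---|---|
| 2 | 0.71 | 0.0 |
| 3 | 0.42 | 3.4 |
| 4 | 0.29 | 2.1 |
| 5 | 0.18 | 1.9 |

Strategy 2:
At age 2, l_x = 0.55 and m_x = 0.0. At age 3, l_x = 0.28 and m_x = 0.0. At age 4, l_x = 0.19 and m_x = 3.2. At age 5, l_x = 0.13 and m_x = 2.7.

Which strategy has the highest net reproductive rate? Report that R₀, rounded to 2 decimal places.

2.38

Strategy 1: R₀ = 0.71×0.0 + 0.42×3.4 + 0.29×2.1 + 0.18×1.9 = 2.3790
Strategy 2: R₀ = 0.55×0.0 + 0.28×0.0 + 0.19×3.2 + 0.13×2.7 = 0.9590
Highest R₀: strategy 1 with 2.3790.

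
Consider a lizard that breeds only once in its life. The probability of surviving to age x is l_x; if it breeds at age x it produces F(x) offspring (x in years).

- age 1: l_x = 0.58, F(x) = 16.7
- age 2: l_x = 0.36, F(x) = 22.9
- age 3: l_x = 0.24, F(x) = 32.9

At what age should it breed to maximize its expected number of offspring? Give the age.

1

Expected offspring if breeding at age x = l_x × F(x):
  age 1: 0.58 × 16.7 = 9.686
  age 2: 0.36 × 22.9 = 8.244
  age 3: 0.24 × 32.9 = 7.896
Maximum at age 1 (9.686).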